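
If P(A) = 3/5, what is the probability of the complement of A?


P(A') = 1 - P(A) = 1 - 3/5 = 2/5

2/5


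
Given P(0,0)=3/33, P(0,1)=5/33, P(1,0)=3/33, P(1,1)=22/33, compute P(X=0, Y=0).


Read from table: P(X=0, Y=0) = 3/33 = 1/11

1/11


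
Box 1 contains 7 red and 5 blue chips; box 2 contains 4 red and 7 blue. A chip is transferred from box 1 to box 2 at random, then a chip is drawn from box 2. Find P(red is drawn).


P(transfer red) = 7/12; P(transfer blue) = 5/12
If red transferred: Urn II has 5 red of 12, so P(red|red moved) = 5/12
If blue transferred: Urn II has 4 red of 12, so P(red|blue moved) = 1/3
By total probability: P(red) = 7/12*5/12 + 5/12*1/3 = 55/144

55/144


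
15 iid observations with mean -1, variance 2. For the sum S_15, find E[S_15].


E[S_n] = n*E[X_1] = 15*-1 = -15

-15


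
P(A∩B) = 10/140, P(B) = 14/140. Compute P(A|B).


P(A|B) = P(A∩B)/P(B) = (10/140)/(14/140) = 10/14 = 5/7

5/7


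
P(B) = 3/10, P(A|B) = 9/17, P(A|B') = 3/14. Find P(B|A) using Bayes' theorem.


P(A) = P(A|B)P(B) + P(A|B')P(B') = 9/17*3/10 + 3/14*7/10 = 21/68
P(B|A) = P(A|B)P(B)/P(A) = (27/170)/(21/68) = 18/35

18/35


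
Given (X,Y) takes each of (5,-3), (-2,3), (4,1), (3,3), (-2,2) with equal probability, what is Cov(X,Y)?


E[X]=8/5, E[Y]=6/5, E[XY]=-12/5
Cov(X,Y) = E[XY] - E[X]E[Y] = -12/5 - 8/5*6/5 = -108/25

-108/25


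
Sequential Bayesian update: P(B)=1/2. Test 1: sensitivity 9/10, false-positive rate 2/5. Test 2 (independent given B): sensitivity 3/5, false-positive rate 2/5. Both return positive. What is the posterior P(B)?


After test 1: P(+) = 9/10*1/2 + 2/5*1/2 = 13/20
P(B|+) = (9/20)/(13/20) = 9/13
After test 2 (use post1 as new prior): P(+) = 3/5*9/13 + 2/5*4/13 = 7/13
P(B|+,+) = (27/65)/(7/13) = 27/35

27/35


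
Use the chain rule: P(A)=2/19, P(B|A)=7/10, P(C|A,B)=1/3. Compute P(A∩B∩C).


P(A∩B∩C) = P(A) * P(B|A) * P(C|A∩B)
= 2/19 * 7/10 * 1/3
= 7/95 * 1/3 = 7/285

7/285


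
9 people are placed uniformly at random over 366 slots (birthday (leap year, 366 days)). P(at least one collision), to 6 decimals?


P(all different) = prod((366-i)/366 for i=0..8) = 0.905624
P(at least one match) = 1 - 0.905624 = 0.094376

0.094376


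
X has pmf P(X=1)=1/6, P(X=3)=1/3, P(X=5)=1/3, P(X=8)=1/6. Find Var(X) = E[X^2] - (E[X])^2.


E[X] = 25/6, E[X^2] = 133/6
Var(X) = E[X^2] - (E[X])^2 = 133/6 - (25/6)^2 = 173/36

173/36


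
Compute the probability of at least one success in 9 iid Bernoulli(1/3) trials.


P(at least one) = 1 - P(none)
P(none) = (1 - 1/3)^9 = (2/3)^9 = 512/19683
P(at least one) = 1 - 512/19683 = 19171/19683

19171/19683


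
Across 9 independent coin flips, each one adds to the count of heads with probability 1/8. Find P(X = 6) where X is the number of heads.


P(X=6) = C(9,6) * p^6 * (1-p)^3
= 84 * 1/262144 * 343/512
= 7203/33554432

7203/33554432


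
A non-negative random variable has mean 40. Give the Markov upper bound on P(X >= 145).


Markov: P(X >= a) <= E[X]/a
P(X >= 145) <= 40/145 = 8/29

8/29


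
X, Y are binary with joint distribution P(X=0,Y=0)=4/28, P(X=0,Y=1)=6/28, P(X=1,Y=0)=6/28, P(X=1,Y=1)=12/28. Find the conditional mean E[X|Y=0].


P(Y=0) = 10/28
E[X|Y=0] = (0*4 + 1*6)/10 = 6/10 = 3/5

3/5


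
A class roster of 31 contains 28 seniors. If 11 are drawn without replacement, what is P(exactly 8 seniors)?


P(X=8) = C(28,8)*C(3,3) / C(31,11)
= 3108105*1 / 84672315
= 3108105/84672315 = 33/899

33/899


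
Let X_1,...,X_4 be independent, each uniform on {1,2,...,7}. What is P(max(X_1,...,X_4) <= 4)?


P(max <= 4) = P(all X_i <= 4) = (P(X_1 <= 4))^4
= (4/7)^4 = 256/2401

256/2401


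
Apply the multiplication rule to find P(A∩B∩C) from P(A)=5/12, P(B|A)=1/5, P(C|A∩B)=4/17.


P(A∩B∩C) = P(A) * P(B|A) * P(C|A∩B)
= 5/12 * 1/5 * 4/17
= 1/12 * 4/17 = 1/51

1/51


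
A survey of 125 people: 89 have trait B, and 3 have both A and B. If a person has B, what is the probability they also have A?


P(A|B) = P(A∩B)/P(B) = (3/125)/(89/125) = 3/89

3/89


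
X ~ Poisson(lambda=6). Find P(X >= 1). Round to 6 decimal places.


P(X>=1) = 1 - P(X<=0) = 1 - (e^(-6)*6^0/0!)
≈ 1 - 0.0024787522 = 0.9975212478
≈ 0.997521

0.997521


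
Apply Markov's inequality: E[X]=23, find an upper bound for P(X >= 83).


Markov: P(X >= a) <= E[X]/a
P(X >= 83) <= 23/83

23/83


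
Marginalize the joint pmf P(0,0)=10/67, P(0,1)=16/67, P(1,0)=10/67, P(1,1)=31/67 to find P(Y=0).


P(Y=0) = P(0,0)+P(1,0) = 10/67 + 10/67 = 20/67

20/67


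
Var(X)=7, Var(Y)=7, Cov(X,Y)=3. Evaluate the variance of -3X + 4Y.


Var(-3X + 4Y) = (-3)^2*Var(X) + 4^2*Var(Y) + 2*(-3)*4*Cov(X,Y)
= 9*7 + 16*7 - 24*3
= 63 + 112 - 72 = 103

103


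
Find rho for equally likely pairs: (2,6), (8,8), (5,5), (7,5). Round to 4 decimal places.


Cov(X,Y) = 1.0000, Var(X) = 5.2500, Var(Y) = 1.5000
rho = Cov/(sqrt(VarX)*sqrt(VarY)) = 0.3563

0.3563


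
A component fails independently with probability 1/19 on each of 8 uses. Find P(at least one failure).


P(at least one) = 1 - P(none)
P(none) = (1 - 1/19)^8 = (18/19)^8 = 11019960576/16983563041
P(at least one) = 1 - 11019960576/16983563041 = 5963602465/16983563041

5963602465/16983563041


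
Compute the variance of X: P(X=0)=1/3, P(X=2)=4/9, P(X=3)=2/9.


E[X] = 14/9, E[X^2] = 34/9
Var(X) = E[X^2] - (E[X])^2 = 34/9 - (14/9)^2 = 110/81

110/81


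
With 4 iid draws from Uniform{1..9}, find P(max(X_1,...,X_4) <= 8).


P(max <= 8) = P(all X_i <= 8) = (P(X_1 <= 8))^4
= (8/9)^4 = 4096/6561

4096/6561


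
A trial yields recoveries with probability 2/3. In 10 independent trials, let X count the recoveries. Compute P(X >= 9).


P(X>=9) = P(X=9) + P(X=10)
= 5120/59049 + 1024/59049
= 2048/19683

2048/19683


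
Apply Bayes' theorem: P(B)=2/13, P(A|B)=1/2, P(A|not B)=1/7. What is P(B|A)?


P(A) = P(A|B)P(B) + P(A|B')P(B') = 1/2*2/13 + 1/7*11/13 = 18/91
P(B|A) = P(A|B)P(B)/P(A) = (1/13)/(18/91) = 7/18

7/18


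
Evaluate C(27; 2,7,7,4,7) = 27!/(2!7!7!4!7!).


27! = 10888869450418352160768000000
Denominator: 2!=2 * 7!=5040 * 7!=5040 * 4!=24 * 7!=5040
Coefficient = 10888869450418352160768000000 / 6145155072000 = 1771943803344000

1771943803344000


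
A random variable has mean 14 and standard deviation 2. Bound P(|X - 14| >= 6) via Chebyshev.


k = 6/2 = 3
Chebyshev: P(|X-mu| >= k*sigma) <= 1/k^2 = 1/3^2 = 1/9

1/9


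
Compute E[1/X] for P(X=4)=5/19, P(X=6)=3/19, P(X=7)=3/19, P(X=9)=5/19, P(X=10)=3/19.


E[1/X] = sum(g(x)*P(x))
= 1/4*5/19 + 1/6*3/19 + 1/7*3/19 + 1/9*5/19 + 1/10*3/19
= 3823/23940

3823/23940


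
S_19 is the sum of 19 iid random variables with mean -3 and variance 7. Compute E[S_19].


E[S_n] = n*E[X_1] = 19*-3 = -57

-57


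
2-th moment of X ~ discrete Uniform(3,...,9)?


E[X^2] = (1/7) * sum(x^2 for x=3..9)
= 280/7 = 40

40


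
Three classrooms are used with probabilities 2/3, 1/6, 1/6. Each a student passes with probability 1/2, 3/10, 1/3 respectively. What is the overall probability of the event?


P(A) = P(A|B1)P(B1) + P(A|B2)P(B2) + P(A|B3)P(B3)
= 1/2*2/3 + 3/10*1/6 + 1/3*1/6
= 1/3 + 1/20 + 1/18 = 79/180

79/180


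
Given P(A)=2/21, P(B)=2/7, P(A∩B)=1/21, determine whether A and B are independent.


P(A)*P(B) = 2/21*2/7 = 4/147
P(A∩B) = 1/21 != 4/147, so not independent

No, A and B are not independent


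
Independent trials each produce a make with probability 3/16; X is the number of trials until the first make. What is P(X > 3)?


P(X > 3) = P(first 3 trials all fail) = (1-p)^3 = (13/16)^3 = 2197/4096

2197/4096


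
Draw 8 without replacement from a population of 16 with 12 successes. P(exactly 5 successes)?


P(X=5) = C(12,5)*C(4,3) / C(16,8)
= 792*4 / 12870
= 3168/12870 = 16/65

16/65


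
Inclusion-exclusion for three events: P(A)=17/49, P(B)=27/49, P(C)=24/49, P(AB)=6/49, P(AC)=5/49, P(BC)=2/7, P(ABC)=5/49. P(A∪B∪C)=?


P(A∪B∪C) = P(A)+P(B)+P(C) - P(AB)-P(AC)-P(BC) + P(ABC)
= 17/49+27/49+24/49 - 6/49-5/49-2/7 + 5/49
= 48/49

48/49


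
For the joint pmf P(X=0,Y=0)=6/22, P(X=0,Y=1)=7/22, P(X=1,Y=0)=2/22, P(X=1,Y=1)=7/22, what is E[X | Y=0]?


P(Y=0) = 8/22
E[X|Y=0] = (0*6 + 1*2)/8 = 2/8 = 1/4

1/4


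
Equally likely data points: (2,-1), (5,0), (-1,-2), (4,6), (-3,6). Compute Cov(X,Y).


E[X]=7/5, E[Y]=9/5, E[XY]=6/5
Cov(X,Y) = E[XY] - E[X]E[Y] = 6/5 - 7/5*9/5 = -33/25

-33/25


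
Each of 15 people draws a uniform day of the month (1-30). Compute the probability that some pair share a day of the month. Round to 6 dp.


P(all different) = prod((30-i)/30 for i=0..14) = 0.014136
P(at least one match) = 1 - 0.014136 = 0.985864

0.985864


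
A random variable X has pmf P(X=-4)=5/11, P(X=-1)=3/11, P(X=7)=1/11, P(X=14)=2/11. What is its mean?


E[X] = sum(x * P(x))
= -4*5/11 - 1*3/11 + 7*1/11 + 14*2/11
= 12/11

12/11


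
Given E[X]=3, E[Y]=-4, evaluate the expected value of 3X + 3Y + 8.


E[3X + 3Y + 8] = 3*E[X] + 3*E[Y] + 8
= (3)*(3) + (3)*(-4) + (8)
= 9 - 12 + 8 = 5

5


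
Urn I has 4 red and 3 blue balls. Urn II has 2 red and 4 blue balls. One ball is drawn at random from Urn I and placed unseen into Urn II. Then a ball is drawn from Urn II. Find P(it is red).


P(transfer red) = 4/7; P(transfer blue) = 3/7
If red transferred: Urn II has 3 red of 7, so P(red|red moved) = 3/7
If blue transferred: Urn II has 2 red of 7, so P(red|blue moved) = 2/7
By total probability: P(red) = 4/7*3/7 + 3/7*2/7 = 18/49

18/49


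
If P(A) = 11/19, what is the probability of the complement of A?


P(A') = 1 - P(A) = 1 - 11/19 = 8/19

8/19


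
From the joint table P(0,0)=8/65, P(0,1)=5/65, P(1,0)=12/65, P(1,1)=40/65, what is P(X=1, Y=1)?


Read from table: P(X=1, Y=1) = 40/65 = 8/13

8/13


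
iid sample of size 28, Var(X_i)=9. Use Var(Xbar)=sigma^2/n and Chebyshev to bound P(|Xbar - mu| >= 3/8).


Var(Xbar) = Var(X)/n = 9/28
Chebyshev: P(|Xbar-mu| >= 3/8) <= Var(Xbar)/(3/8)^2 = (9/28)/(9/64) = 16/7
Bound exceeds 1, so trivial bound: 1

1


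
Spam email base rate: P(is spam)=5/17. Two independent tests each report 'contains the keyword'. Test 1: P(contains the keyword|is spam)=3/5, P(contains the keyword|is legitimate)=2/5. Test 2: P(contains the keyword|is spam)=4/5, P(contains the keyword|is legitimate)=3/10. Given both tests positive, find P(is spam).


After test 1: P(+) = 3/5*5/17 + 2/5*12/17 = 39/85
P(B|+) = (3/17)/(39/85) = 5/13
After test 2 (use post1 as new prior): P(+) = 4/5*5/13 + 3/10*8/13 = 32/65
P(B|+,+) = (4/13)/(32/65) = 5/8

5/8


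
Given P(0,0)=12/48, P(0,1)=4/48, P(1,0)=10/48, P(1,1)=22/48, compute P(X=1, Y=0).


Read from table: P(X=1, Y=0) = 10/48 = 5/24

5/24


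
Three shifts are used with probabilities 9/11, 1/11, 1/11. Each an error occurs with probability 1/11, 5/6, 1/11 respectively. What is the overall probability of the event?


P(A) = P(A|B1)P(B1) + P(A|B2)P(B2) + P(A|B3)P(B3)
= 1/11*9/11 + 5/6*1/11 + 1/11*1/11
= 9/121 + 5/66 + 1/121 = 115/726

115/726


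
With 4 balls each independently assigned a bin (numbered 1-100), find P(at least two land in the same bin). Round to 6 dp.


P(all different) = prod((100-i)/100 for i=0..3) = 0.941094
P(at least one match) = 1 - 0.941094 = 0.058906

0.058906


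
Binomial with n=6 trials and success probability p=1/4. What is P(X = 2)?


P(X=2) = C(6,2) * p^2 * (1-p)^4
= 15 * 1/16 * 81/256
= 1215/4096

1215/4096


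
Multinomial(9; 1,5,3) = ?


9! = 362880
Denominator: 1!=1 * 5!=120 * 3!=6
Coefficient = 362880 / 720 = 504

504


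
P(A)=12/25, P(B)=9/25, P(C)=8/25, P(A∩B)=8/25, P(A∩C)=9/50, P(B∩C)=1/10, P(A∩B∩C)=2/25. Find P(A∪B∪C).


P(A∪B∪C) = P(A)+P(B)+P(C) - P(AB)-P(AC)-P(BC) + P(ABC)
= 12/25+9/25+8/25 - 8/25-9/50-1/10 + 2/25
= 16/25

16/25


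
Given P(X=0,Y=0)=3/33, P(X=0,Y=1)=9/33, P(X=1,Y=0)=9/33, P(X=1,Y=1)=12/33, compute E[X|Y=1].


P(Y=1) = 21/33
E[X|Y=1] = (0*9 + 1*12)/21 = 12/21 = 4/7

4/7


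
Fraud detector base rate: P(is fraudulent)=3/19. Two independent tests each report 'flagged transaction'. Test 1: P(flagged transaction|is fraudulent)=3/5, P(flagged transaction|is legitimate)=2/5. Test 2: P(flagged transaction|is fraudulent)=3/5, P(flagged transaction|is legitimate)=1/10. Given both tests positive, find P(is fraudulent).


After test 1: P(+) = 3/5*3/19 + 2/5*16/19 = 41/95
P(B|+) = (9/95)/(41/95) = 9/41
After test 2 (use post1 as new prior): P(+) = 3/5*9/41 + 1/10*32/41 = 43/205
P(B|+,+) = (27/205)/(43/205) = 27/43

27/43


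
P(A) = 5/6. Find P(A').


P(A') = 1 - P(A) = 1 - 5/6 = 1/6

1/6


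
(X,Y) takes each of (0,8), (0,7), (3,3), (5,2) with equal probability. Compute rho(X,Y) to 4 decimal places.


Cov(X,Y) = -5.2500, Var(X) = 4.5000, Var(Y) = 6.5000
rho = Cov/(sqrt(VarX)*sqrt(VarY)) = -0.9707

-0.9707


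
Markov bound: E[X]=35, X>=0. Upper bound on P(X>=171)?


Markov: P(X >= a) <= E[X]/a
P(X >= 171) <= 35/171

35/171


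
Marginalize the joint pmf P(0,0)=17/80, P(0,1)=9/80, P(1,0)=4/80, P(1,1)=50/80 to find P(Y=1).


P(Y=1) = P(0,1)+P(1,1) = 9/80 + 50/80 = 59/80

59/80


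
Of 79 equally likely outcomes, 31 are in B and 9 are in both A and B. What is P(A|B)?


P(A|B) = P(A∩B)/P(B) = (9/79)/(31/79) = 9/31

9/31


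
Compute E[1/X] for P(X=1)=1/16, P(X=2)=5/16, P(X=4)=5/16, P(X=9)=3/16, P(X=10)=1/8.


E[1/X] = sum(g(x)*P(x))
= 1*1/16 + 1/2*5/16 + 1/4*5/16 + 1/9*3/16 + 1/10*1/8
= 317/960

317/960


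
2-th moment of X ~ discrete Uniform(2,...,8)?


E[X^2] = (1/7) * sum(x^2 for x=2..8)
= 203/7 = 29

29


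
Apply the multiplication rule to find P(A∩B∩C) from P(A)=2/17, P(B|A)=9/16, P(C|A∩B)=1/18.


P(A∩B∩C) = P(A) * P(B|A) * P(C|A∩B)
= 2/17 * 9/16 * 1/18
= 9/136 * 1/18 = 1/272

1/272


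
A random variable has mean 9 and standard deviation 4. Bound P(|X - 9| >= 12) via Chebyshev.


k = 12/4 = 3
Chebyshev: P(|X-mu| >= k*sigma) <= 1/k^2 = 1/3^2 = 1/9

1/9


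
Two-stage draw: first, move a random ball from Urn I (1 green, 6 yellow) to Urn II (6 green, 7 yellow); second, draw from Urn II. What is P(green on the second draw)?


P(transfer green) = 1/7; P(transfer yellow) = 6/7
If green transferred: Urn II has 7 green of 14, so P(green|green moved) = 1/2
If yellow transferred: Urn II has 6 green of 14, so P(green|yellow moved) = 3/7
By total probability: P(green) = 1/7*1/2 + 6/7*3/7 = 43/98

43/98


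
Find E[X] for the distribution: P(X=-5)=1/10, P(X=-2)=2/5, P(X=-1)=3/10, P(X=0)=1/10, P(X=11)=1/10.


E[X] = sum(x * P(x))
= -5*1/10 - 2*2/5 - 1*3/10 + 0*1/10 + 11*1/10
= -1/2

-1/2


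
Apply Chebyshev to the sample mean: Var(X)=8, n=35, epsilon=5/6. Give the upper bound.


Var(Xbar) = Var(X)/n = 8/35
Chebyshev: P(|Xbar-mu| >= 5/6) <= Var(Xbar)/(5/6)^2 = (8/35)/(25/36) = 288/875

288/875


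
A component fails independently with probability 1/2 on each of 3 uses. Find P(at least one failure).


P(at least one) = 1 - P(none)
P(none) = (1 - 1/2)^3 = (1/2)^3 = 1/8
P(at least one) = 1 - 1/8 = 7/8

7/8


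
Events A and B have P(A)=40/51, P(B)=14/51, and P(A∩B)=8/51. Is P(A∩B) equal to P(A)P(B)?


P(A)*P(B) = 40/51*14/51 = 560/2601
P(A∩B) = 8/51 != 560/2601, so not independent

No, A and B are not independent


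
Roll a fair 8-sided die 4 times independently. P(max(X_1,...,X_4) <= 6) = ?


P(max <= 6) = P(all X_i <= 6) = (P(X_1 <= 6))^4
= (6/8)^4 = (3/4)^4 = 81/256

81/256


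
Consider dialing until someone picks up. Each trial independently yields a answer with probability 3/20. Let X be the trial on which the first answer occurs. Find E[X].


For geometric (trials until first success), E[X] = 1/p = 1/(3/20) = 20/3

20/3


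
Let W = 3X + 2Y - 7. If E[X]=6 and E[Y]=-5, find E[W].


E[3X + 2Y - 7] = 3*E[X] + 2*E[Y] - 7
= (3)*(6) + (2)*(-5) + (-7)
= 18 - 10 - 7 = 1

1


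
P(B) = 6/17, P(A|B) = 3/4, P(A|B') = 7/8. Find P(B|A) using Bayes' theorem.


P(A) = P(A|B)P(B) + P(A|B')P(B') = 3/4*6/17 + 7/8*11/17 = 113/136
P(B|A) = P(A|B)P(B)/P(A) = (9/34)/(113/136) = 36/113

36/113


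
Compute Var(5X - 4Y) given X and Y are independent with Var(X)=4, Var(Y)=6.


Independence => Cov(X,Y)=0
Var(5X - 4Y) = 5^2*Var(X) + (-4)^2*Var(Y)
= 25*4 + 16*6 = 196

196


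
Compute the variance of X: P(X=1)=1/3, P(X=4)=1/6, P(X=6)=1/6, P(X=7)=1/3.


E[X] = 13/3, E[X^2] = 76/3
Var(X) = E[X^2] - (E[X])^2 = 76/3 - (13/3)^2 = 59/9

59/9


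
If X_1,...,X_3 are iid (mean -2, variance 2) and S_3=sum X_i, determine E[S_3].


E[S_n] = n*E[X_1] = 3*-2 = -6

-6


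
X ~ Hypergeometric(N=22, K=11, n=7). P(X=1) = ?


P(X=1) = C(11,1)*C(11,6) / C(22,7)
= 11*462 / 170544
= 5082/170544 = 77/2584

77/2584


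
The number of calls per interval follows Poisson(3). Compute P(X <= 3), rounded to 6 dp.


P(X<=3) = e^(-3)*3^0/0! + e^(-3)*3^1/1! + e^(-3)*3^2/2! + e^(-3)*3^3/3!
≈ 0.0497870684 + 0.1493612051 + 0.2240418077 + 0.2240418077
= 0.6472318889
≈ 0.647232

0.647232


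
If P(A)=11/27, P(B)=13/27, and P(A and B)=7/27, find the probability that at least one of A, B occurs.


P(A∪B) = P(A) + P(B) - P(A∩B)
= 11/27 + 13/27 - 7/27 = 17/27

17/27


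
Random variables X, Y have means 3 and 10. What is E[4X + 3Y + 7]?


E[4X + 3Y + 7] = 4*E[X] + 3*E[Y] + 7
= (4)*(3) + (3)*(10) + (7)
= 12 + 30 + 7 = 49

49


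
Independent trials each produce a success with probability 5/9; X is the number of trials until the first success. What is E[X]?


For geometric (trials until first success), E[X] = 1/p = 1/(5/9) = 9/5

9/5


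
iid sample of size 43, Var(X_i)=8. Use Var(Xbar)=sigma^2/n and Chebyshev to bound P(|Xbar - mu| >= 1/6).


Var(Xbar) = Var(X)/n = 8/43
Chebyshev: P(|Xbar-mu| >= 1/6) <= Var(Xbar)/(1/6)^2 = (8/43)/(1/36) = 288/43
Bound exceeds 1, so trivial bound: 1

1


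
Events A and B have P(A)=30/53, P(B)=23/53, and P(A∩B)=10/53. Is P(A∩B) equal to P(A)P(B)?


P(A)*P(B) = 30/53*23/53 = 690/2809
P(A∩B) = 10/53 != 690/2809, so not independent

No, A and B are not independent


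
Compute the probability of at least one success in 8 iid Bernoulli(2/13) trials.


P(at least one) = 1 - P(none)
P(none) = (1 - 2/13)^8 = (11/13)^8 = 214358881/815730721
P(at least one) = 1 - 214358881/815730721 = 601371840/815730721

601371840/815730721


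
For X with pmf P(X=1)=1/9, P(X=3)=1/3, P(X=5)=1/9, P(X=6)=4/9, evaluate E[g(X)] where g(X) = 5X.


E[5X] = sum(g(x)*P(x))
= 5*1/9 + 15*1/3 + 25*1/9 + 30*4/9
= 65/3

65/3


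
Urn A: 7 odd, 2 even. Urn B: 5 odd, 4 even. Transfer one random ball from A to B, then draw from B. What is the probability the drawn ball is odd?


P(transfer odd) = 7/9; P(transfer even) = 2/9
If odd transferred: Urn II has 6 odd of 10, so P(odd|odd moved) = 3/5
If even transferred: Urn II has 5 odd of 10, so P(odd|even moved) = 1/2
By total probability: P(odd) = 7/9*3/5 + 2/9*1/2 = 26/45

26/45


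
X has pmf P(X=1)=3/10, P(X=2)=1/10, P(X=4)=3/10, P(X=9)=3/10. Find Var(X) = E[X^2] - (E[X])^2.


E[X] = 22/5, E[X^2] = 149/5
Var(X) = E[X^2] - (E[X])^2 = 149/5 - (22/5)^2 = 261/25

261/25


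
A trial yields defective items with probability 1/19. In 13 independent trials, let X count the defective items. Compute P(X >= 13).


P(X>=13) = P(X=13)
= 1/42052983462257059
= 1/42052983462257059

1/42052983462257059


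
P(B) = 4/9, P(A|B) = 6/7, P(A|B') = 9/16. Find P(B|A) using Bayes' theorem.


P(A) = P(A|B)P(B) + P(A|B')P(B') = 6/7*4/9 + 9/16*5/9 = 233/336
P(B|A) = P(A|B)P(B)/P(A) = (8/21)/(233/336) = 128/233

128/233


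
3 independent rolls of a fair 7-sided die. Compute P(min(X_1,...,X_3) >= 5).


P(min >= 5) = P(all X_i >= 5) = (P(X_1 >= 5))^3
= (3/7)^3 = 27/343

27/343


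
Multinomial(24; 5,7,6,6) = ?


24! = 620448401733239439360000
Denominator: 5!=120 * 7!=5040 * 6!=720 * 6!=720
Coefficient = 620448401733239439360000 / 313528320000 = 1978922994048

1978922994048


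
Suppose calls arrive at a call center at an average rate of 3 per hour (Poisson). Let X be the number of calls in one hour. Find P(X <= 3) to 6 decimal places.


P(X<=3) = e^(-3)*3^0/0! + e^(-3)*3^1/1! + e^(-3)*3^2/2! + e^(-3)*3^3/3!
≈ 0.0497870684 + 0.1493612051 + 0.2240418077 + 0.2240418077
= 0.6472318889
≈ 0.647232

0.647232


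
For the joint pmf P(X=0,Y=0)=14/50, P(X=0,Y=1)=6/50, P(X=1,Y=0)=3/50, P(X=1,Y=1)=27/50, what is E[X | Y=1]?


P(Y=1) = 33/50
E[X|Y=1] = (0*6 + 1*27)/33 = 27/33 = 9/11

9/11


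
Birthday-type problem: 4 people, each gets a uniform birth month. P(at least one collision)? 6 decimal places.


P(all different) = prod((12-i)/12 for i=0..3) = 0.572917
P(at least one match) = 1 - 0.572917 = 0.427083

0.427083


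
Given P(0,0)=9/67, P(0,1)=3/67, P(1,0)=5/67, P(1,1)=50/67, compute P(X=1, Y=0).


Read from table: P(X=1, Y=0) = 5/67

5/67


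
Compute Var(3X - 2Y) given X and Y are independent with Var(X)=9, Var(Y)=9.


Independence => Cov(X,Y)=0
Var(3X - 2Y) = 3^2*Var(X) + (-2)^2*Var(Y)
= 9*9 + 4*9 = 117

117


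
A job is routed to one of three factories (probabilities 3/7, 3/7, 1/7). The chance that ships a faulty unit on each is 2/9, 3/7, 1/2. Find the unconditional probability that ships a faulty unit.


P(A) = P(A|B1)P(B1) + P(A|B2)P(B2) + P(A|B3)P(B3)
= 2/9*3/7 + 3/7*3/7 + 1/2*1/7
= 2/21 + 9/49 + 1/14 = 103/294

103/294


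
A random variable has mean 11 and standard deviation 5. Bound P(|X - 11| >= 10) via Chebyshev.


k = 10/5 = 2
Chebyshev: P(|X-mu| >= k*sigma) <= 1/k^2 = 1/2^2 = 1/4

1/4


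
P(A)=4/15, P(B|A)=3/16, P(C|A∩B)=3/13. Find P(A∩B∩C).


P(A∩B∩C) = P(A) * P(B|A) * P(C|A∩B)
= 4/15 * 3/16 * 3/13
= 1/20 * 3/13 = 3/260

3/260


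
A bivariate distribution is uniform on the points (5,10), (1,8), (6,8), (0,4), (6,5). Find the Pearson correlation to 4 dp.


Cov(X,Y) = 2.0000, Var(X) = 6.6400, Var(Y) = 4.8000
rho = Cov/(sqrt(VarX)*sqrt(VarY)) = 0.3543

0.3543


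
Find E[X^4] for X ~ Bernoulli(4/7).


For Bernoulli: X in {0,1}
E[X^4] = 0^4*(1-4/7) + 1^4*4/7 = 4/7

4/7


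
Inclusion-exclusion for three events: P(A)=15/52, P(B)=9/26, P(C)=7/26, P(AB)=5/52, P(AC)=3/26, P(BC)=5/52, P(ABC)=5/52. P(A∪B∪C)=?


P(A∪B∪C) = P(A)+P(B)+P(C) - P(AB)-P(AC)-P(BC) + P(ABC)
= 15/52+9/26+7/26 - 5/52-3/26-5/52 + 5/52
= 9/13

9/13


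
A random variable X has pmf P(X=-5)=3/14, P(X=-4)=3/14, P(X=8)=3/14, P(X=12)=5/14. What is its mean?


E[X] = sum(x * P(x))
= -5*3/14 - 4*3/14 + 8*3/14 + 12*5/14
= 57/14

57/14


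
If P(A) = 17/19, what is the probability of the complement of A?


P(A') = 1 - P(A) = 1 - 17/19 = 2/19

2/19


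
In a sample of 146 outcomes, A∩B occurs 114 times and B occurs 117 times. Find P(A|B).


P(A|B) = P(A∩B)/P(B) = (114/146)/(117/146) = 114/117 = 38/39

38/39


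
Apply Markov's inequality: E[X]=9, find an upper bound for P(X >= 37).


Markov: P(X >= a) <= E[X]/a
P(X >= 37) <= 9/37

9/37


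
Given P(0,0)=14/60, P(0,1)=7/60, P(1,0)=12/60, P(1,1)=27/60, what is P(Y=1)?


P(Y=1) = P(0,1)+P(1,1) = 7/60 + 27/60 = 34/60 = 17/30

17/30


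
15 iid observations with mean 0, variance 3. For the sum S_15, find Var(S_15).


By independence, Var(S_n) = n*Var(X_1) = 15*3 = 45

45


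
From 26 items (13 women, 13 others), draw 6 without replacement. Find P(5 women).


P(X=5) = C(13,5)*C(13,1) / C(26,6)
= 1287*13 / 230230
= 16731/230230 = 117/1610

117/1610


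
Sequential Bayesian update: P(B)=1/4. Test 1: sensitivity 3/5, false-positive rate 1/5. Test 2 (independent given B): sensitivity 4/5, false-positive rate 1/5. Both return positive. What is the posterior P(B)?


After test 1: P(+) = 3/5*1/4 + 1/5*3/4 = 3/10
P(B|+) = (3/20)/(3/10) = 1/2
After test 2 (use post1 as new prior): P(+) = 4/5*1/2 + 1/5*1/2 = 1/2
P(B|+,+) = (2/5)/(1/2) = 4/5

4/5


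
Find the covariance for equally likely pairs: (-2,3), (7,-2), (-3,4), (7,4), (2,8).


E[X]=11/5, E[Y]=17/5, E[XY]=12/5
Cov(X,Y) = E[XY] - E[X]E[Y] = 12/5 - 11/5*17/5 = -127/25

-127/25


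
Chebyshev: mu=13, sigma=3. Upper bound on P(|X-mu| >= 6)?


k = 6/3 = 2
Chebyshev: P(|X-mu| >= k*sigma) <= 1/k^2 = 1/2^2 = 1/4

1/4


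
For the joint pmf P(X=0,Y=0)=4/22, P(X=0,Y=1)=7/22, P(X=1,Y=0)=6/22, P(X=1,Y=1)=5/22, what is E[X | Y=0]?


P(Y=0) = 10/22
E[X|Y=0] = (0*4 + 1*6)/10 = 6/10 = 3/5

3/5


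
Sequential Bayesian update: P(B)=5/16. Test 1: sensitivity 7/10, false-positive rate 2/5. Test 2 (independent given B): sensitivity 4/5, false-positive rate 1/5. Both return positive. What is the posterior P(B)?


After test 1: P(+) = 7/10*5/16 + 2/5*11/16 = 79/160
P(B|+) = (7/32)/(79/160) = 35/79
After test 2 (use post1 as new prior): P(+) = 4/5*35/79 + 1/5*44/79 = 184/395
P(B|+,+) = (28/79)/(184/395) = 35/46

35/46


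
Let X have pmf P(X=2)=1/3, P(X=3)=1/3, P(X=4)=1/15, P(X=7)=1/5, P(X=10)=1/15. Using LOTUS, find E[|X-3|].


E[|X-3|] = sum(g(x)*P(x))
= 1*1/3 + 0*1/3 + 1*1/15 + 4*1/5 + 7*1/15
= 5/3

5/3


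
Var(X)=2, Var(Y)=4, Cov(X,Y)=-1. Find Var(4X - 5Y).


Var(4X - 5Y) = 4^2*Var(X) + (-5)^2*Var(Y) + 2*4*(-5)*Cov(X,Y)
= 16*2 + 25*4 - 40*(-1)
= 32 + 100 + 40 = 172

172


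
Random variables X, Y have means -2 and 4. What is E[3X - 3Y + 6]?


E[3X - 3Y + 6] = 3*E[X] - 3*E[Y] + 6
= (3)*(-2) + (-3)*(4) + (6)
= -6 - 12 + 6 = -12

-12


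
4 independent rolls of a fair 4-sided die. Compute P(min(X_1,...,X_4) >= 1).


P(min >= 1) = P(all X_i >= 1) = (P(X_1 >= 1))^4
= (4/4)^4 = 1^4 = 1

1


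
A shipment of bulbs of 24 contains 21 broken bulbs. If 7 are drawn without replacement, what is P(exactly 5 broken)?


P(X=5) = C(21,5)*C(3,2) / C(24,7)
= 20349*3 / 346104
= 61047/346104 = 357/2024

357/2024


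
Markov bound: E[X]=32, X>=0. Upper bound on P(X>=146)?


Markov: P(X >= a) <= E[X]/a
P(X >= 146) <= 32/146 = 16/73

16/73


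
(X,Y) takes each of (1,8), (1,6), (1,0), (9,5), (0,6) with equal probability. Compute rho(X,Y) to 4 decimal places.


Cov(X,Y) = -0.2000, Var(X) = 11.0400, Var(Y) = 7.2000
rho = Cov/(sqrt(VarX)*sqrt(VarY)) = -0.0224

-0.0224


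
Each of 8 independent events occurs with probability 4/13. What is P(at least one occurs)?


P(at least one) = 1 - P(none)
P(none) = (1 - 4/13)^8 = (9/13)^8 = 43046721/815730721
P(at least one) = 1 - 43046721/815730721 = 772684000/815730721

772684000/815730721


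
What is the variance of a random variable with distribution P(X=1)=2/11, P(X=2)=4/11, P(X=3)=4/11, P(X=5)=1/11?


E[X] = 27/11, E[X^2] = 79/11
Var(X) = E[X^2] - (E[X])^2 = 79/11 - (27/11)^2 = 140/121

140/121


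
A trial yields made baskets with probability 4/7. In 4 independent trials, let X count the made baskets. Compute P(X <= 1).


P(X<=1) = P(X=0) + P(X=1)
= 81/2401 + 432/2401
= 513/2401

513/2401


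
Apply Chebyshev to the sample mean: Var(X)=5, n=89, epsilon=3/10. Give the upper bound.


Var(Xbar) = Var(X)/n = 5/89
Chebyshev: P(|Xbar-mu| >= 3/10) <= Var(Xbar)/(3/10)^2 = (5/89)/(9/100) = 500/801

500/801


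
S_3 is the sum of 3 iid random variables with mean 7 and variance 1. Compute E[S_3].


E[S_n] = n*E[X_1] = 3*7 = 21

21


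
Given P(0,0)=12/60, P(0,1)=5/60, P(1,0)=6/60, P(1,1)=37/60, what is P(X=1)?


P(X=1) = P(1,0)+P(1,1) = 6/60 + 37/60 = 43/60

43/60


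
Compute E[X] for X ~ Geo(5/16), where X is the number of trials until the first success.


For geometric (trials until first success), E[X] = 1/p = 1/(5/16) = 16/5

16/5


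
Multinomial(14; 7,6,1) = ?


14! = 87178291200
Denominator: 7!=5040 * 6!=720 * 1!=1
Coefficient = 87178291200 / 3628800 = 24024

24024


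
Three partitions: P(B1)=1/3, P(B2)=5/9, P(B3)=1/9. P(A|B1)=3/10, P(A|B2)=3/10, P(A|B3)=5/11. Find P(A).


P(A) = P(A|B1)P(B1) + P(A|B2)P(B2) + P(A|B3)P(B3)
= 3/10*1/3 + 3/10*5/9 + 5/11*1/9
= 1/10 + 1/6 + 5/99 = 157/495

157/495


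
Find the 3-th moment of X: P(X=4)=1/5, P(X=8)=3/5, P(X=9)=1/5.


E[X^3] = sum(x^3 * P(x))
= 64*1/5 + 512*3/5 + 729*1/5
= 2329/5

2329/5


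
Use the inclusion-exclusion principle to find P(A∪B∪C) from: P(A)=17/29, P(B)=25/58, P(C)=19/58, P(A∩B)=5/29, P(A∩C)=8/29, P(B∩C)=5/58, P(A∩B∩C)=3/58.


P(A∪B∪C) = P(A)+P(B)+P(C) - P(AB)-P(AC)-P(BC) + P(ABC)
= 17/29+25/58+19/58 - 5/29-8/29-5/58 + 3/58
= 25/29

25/29


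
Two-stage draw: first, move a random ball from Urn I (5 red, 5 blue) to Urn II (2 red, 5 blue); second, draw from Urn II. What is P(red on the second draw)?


P(transfer red) = 5/10 = 1/2; P(transfer blue) = 1/2
If red transferred: Urn II has 3 red of 8, so P(red|red moved) = 3/8
If blue transferred: Urn II has 2 red of 8, so P(red|blue moved) = 1/4
By total probability: P(red) = 1/2*3/8 + 1/2*1/4 = 5/16

5/16


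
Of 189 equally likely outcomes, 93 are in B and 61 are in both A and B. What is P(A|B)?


P(A|B) = P(A∩B)/P(B) = (61/189)/(93/189) = 61/93

61/93


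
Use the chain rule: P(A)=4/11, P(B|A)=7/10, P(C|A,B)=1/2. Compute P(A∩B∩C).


P(A∩B∩C) = P(A) * P(B|A) * P(C|A∩B)
= 4/11 * 7/10 * 1/2
= 14/55 * 1/2 = 7/55

7/55


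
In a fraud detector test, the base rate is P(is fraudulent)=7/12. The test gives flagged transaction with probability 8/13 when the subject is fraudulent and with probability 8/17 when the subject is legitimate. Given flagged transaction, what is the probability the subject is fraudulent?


P(A) = P(A|B)P(B) + P(A|B')P(B') = 8/13*7/12 + 8/17*5/12 = 368/663
P(B|A) = P(A|B)P(B)/P(A) = (14/39)/(368/663) = 119/184

119/184


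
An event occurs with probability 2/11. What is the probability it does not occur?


P(A') = 1 - P(A) = 1 - 2/11 = 9/11

9/11


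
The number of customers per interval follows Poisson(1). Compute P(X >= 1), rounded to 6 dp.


P(X>=1) = 1 - P(X<=0) = 1 - (e^(-1)*1^0/0!)
≈ 1 - 0.3678794412 = 0.6321205588
≈ 0.632121

0.632121


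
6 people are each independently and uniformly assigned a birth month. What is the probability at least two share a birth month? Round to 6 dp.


P(all different) = prod((12-i)/12 for i=0..5) = 0.222801
P(at least one match) = 1 - 0.222801 = 0.777199

0.777199


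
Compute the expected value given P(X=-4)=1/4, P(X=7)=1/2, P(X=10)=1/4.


E[X] = sum(x * P(x))
= -4*1/4 + 7*1/2 + 10*1/4
= 5

5


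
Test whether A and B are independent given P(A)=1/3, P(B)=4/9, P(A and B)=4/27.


P(A)*P(B) = 1/3*4/9 = 4/27
P(A∩B) = 4/27, which equals P(A)P(B), so independent

Yes, A and B are independent


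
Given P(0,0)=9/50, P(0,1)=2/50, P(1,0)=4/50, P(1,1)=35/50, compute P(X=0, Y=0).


Read from table: P(X=0, Y=0) = 9/50

9/50


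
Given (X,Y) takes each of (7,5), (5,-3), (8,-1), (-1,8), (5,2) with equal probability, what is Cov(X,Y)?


E[X]=24/5, E[Y]=11/5, E[XY]=14/5
Cov(X,Y) = E[XY] - E[X]E[Y] = 14/5 - 24/5*11/5 = -194/25

-194/25


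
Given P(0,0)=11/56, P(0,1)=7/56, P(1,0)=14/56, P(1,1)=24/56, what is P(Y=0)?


P(Y=0) = P(0,0)+P(1,0) = 11/56 + 14/56 = 25/56

25/56


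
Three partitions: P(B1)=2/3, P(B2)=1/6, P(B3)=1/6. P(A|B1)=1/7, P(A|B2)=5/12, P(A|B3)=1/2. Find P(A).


P(A) = P(A|B1)P(B1) + P(A|B2)P(B2) + P(A|B3)P(B3)
= 1/7*2/3 + 5/12*1/6 + 1/2*1/6
= 2/21 + 5/72 + 1/12 = 125/504

125/504


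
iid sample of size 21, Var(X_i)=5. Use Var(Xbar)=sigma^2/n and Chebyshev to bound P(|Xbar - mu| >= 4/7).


Var(Xbar) = Var(X)/n = 5/21
Chebyshev: P(|Xbar-mu| >= 4/7) <= Var(Xbar)/(4/7)^2 = (5/21)/(16/49) = 35/48

35/48


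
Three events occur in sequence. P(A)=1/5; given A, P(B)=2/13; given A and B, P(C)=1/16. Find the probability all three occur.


P(A∩B∩C) = P(A) * P(B|A) * P(C|A∩B)
= 1/5 * 2/13 * 1/16
= 2/65 * 1/16 = 1/520

1/520


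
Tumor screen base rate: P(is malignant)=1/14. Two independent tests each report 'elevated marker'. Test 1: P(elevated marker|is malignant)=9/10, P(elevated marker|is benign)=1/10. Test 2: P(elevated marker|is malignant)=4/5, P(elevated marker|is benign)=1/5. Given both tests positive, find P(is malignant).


After test 1: P(+) = 9/10*1/14 + 1/10*13/14 = 11/70
P(B|+) = (9/140)/(11/70) = 9/22
After test 2 (use post1 as new prior): P(+) = 4/5*9/22 + 1/5*13/22 = 49/110
P(B|+,+) = (18/55)/(49/110) = 36/49

36/49


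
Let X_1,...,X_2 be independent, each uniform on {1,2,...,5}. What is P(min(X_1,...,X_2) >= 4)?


P(min >= 4) = P(all X_i >= 4) = (P(X_1 >= 4))^2
= (2/5)^2 = 4/25

4/25


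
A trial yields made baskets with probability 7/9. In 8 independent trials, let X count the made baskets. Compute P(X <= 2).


P(X<=2) = P(X=0) + P(X=1) + P(X=2)
= 256/43046721 + 7168/43046721 + 87808/43046721
= 31744/14348907

31744/14348907


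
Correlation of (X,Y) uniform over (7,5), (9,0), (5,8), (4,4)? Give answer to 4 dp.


Cov(X,Y) = -3.8125, Var(X) = 3.6875, Var(Y) = 8.1875
rho = Cov/(sqrt(VarX)*sqrt(VarY)) = -0.6939

-0.6939


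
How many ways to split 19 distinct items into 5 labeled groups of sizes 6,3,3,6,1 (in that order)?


19! = 121645100408832000
Denominator: 6!=720 * 3!=6 * 3!=6 * 6!=720 * 1!=1
Coefficient = 121645100408832000 / 18662400 = 6518191680

6518191680


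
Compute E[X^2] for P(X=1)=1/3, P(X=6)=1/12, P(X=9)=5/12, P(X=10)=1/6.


E[X^2] = sum(g(x)*P(x))
= 1*1/3 + 36*1/12 + 81*5/12 + 100*1/6
= 215/4

215/4


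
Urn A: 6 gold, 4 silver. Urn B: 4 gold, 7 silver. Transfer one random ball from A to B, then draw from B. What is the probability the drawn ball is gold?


P(transfer gold) = 6/10 = 3/5; P(transfer silver) = 2/5
If gold transferred: Urn II has 5 gold of 12, so P(gold|gold moved) = 5/12
If silver transferred: Urn II has 4 gold of 12, so P(gold|silver moved) = 1/3
By total probability: P(gold) = 3/5*5/12 + 2/5*1/3 = 23/60

23/60


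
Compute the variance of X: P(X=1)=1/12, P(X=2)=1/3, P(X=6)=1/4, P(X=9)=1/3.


E[X] = 21/4, E[X^2] = 449/12
Var(X) = E[X^2] - (E[X])^2 = 449/12 - (21/4)^2 = 473/48

473/48


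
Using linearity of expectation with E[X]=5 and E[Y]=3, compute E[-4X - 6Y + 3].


E[-4X - 6Y + 3] = -4*E[X] - 6*E[Y] + 3
= (-4)*(5) + (-6)*(3) + (3)
= -20 - 18 + 3 = -35

-35


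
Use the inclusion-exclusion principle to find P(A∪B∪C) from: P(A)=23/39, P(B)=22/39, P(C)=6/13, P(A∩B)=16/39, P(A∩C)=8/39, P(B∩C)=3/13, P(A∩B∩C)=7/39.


P(A∪B∪C) = P(A)+P(B)+P(C) - P(AB)-P(AC)-P(BC) + P(ABC)
= 23/39+22/39+6/13 - 16/39-8/39-3/13 + 7/39
= 37/39

37/39


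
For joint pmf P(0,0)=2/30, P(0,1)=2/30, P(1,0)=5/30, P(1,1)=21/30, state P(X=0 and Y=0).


Read from table: P(X=0, Y=0) = 2/30 = 1/15

1/15


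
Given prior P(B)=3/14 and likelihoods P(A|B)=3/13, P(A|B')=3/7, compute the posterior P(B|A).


P(A) = P(A|B)P(B) + P(A|B')P(B') = 3/13*3/14 + 3/7*11/14 = 246/637
P(B|A) = P(A|B)P(B)/P(A) = (9/182)/(246/637) = 21/164

21/164


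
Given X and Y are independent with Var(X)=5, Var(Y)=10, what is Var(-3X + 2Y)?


Independence => Cov(X,Y)=0
Var(-3X + 2Y) = (-3)^2*Var(X) + 2^2*Var(Y)
= 9*5 + 4*10 = 85

85


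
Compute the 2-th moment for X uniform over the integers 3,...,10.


E[X^2] = (1/8) * sum(x^2 for x=3..10)
= 380/8 = 95/2

95/2


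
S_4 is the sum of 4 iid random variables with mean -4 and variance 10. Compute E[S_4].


E[S_n] = n*E[X_1] = 4*-4 = -16

-16


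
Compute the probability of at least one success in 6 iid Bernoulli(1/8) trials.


P(at least one) = 1 - P(none)
P(none) = (1 - 1/8)^6 = (7/8)^6 = 117649/262144
P(at least one) = 1 - 117649/262144 = 144495/262144

144495/262144


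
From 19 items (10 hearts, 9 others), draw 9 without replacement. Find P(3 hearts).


P(X=3) = C(10,3)*C(9,6) / C(19,9)
= 120*84 / 92378
= 10080/92378 = 5040/46189

5040/46189


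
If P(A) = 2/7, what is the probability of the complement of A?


P(A') = 1 - P(A) = 1 - 2/7 = 5/7

5/7


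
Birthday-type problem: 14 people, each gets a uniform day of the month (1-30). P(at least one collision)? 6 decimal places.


P(all different) = prod((30-i)/30 for i=0..13) = 0.026506
P(at least one match) = 1 - 0.026506 = 0.973494

0.973494


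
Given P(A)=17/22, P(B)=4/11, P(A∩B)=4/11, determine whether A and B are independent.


P(A)*P(B) = 17/22*4/11 = 34/121
P(A∩B) = 4/11 != 34/121, so not independent

No, A and B are not independent


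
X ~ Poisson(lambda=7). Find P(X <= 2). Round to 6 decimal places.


P(X<=2) = e^(-7)*7^0/0! + e^(-7)*7^1/1! + e^(-7)*7^2/2!
≈ 0.0009118820 + 0.0063831738 + 0.0223411082
= 0.0296361640
≈ 0.029636

0.029636


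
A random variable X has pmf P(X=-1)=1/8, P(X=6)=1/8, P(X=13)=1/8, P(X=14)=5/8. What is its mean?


E[X] = sum(x * P(x))
= -1*1/8 + 6*1/8 + 13*1/8 + 14*5/8
= 11

11


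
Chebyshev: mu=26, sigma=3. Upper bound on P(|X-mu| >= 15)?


k = 15/3 = 5
Chebyshev: P(|X-mu| >= k*sigma) <= 1/k^2 = 1/5^2 = 1/25

1/25


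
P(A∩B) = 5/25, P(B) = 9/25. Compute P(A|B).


P(A|B) = P(A∩B)/P(B) = (5/25)/(9/25) = 5/9

5/9


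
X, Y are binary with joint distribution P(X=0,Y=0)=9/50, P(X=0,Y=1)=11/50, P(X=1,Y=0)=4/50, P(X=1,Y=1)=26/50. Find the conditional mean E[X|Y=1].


P(Y=1) = 37/50
E[X|Y=1] = (0*11 + 1*26)/37 = 26/37

26/37


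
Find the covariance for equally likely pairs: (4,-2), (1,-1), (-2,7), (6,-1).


E[X]=9/4, E[Y]=3/4, E[XY]=-29/4
Cov(X,Y) = E[XY] - E[X]E[Y] = -29/4 - 9/4*3/4 = -143/16

-143/16


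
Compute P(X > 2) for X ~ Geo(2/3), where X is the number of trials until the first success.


P(X > 2) = P(first 2 trials all fail) = (1-p)^2 = (1/3)^2 = 1/9

1/9


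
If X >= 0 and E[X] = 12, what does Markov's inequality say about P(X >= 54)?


Markov: P(X >= a) <= E[X]/a
P(X >= 54) <= 12/54 = 2/9

2/9


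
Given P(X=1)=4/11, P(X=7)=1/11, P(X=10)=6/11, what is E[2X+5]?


E[2X+5] = sum(g(x)*P(x))
= 7*4/11 + 19*1/11 + 25*6/11
= 197/11

197/11


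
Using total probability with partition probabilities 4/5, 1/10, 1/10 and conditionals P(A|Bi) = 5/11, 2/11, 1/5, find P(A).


P(A) = P(A|B1)P(B1) + P(A|B2)P(B2) + P(A|B3)P(B3)
= 5/11*4/5 + 2/11*1/10 + 1/5*1/10
= 4/11 + 1/55 + 1/50 = 221/550

221/550


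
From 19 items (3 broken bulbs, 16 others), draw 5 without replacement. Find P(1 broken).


P(X=1) = C(3,1)*C(16,4) / C(19,5)
= 3*1820 / 11628
= 5460/11628 = 455/969

455/969


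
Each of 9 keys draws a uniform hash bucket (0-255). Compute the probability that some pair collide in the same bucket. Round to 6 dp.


P(all different) = prod((256-i)/256 for i=0..8) = 0.867441
P(at least one match) = 1 - 0.867441 = 0.132559

0.132559


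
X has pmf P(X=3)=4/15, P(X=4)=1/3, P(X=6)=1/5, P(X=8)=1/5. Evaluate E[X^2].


E[X^2] = sum(x^2 * P(x))
= 9*4/15 + 16*1/3 + 36*1/5 + 64*1/5
= 416/15

416/15


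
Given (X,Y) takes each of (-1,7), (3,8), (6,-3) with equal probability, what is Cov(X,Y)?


E[X]=8/3, E[Y]=4, E[XY]=-1/3
Cov(X,Y) = E[XY] - E[X]E[Y] = -1/3 - 8/3*4 = -11

-11


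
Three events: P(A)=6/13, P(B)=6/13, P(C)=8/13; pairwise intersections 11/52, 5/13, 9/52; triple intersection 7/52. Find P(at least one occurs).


P(A∪B∪C) = P(A)+P(B)+P(C) - P(AB)-P(AC)-P(BC) + P(ABC)
= 6/13+6/13+8/13 - 11/52-5/13-9/52 + 7/52
= 47/52

47/52


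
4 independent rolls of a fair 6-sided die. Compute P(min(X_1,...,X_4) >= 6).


P(min >= 6) = P(all X_i >= 6) = (P(X_1 >= 6))^4
= (1/6)^4 = 1/1296

1/1296


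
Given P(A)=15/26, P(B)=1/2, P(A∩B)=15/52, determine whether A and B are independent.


P(A)*P(B) = 15/26*1/2 = 15/52
P(A∩B) = 15/52, which equals P(A)P(B), so independent

Yes, A and B are independent


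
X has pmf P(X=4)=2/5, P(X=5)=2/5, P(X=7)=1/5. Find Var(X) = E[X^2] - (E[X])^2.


E[X] = 5, E[X^2] = 131/5
Var(X) = E[X^2] - (E[X])^2 = 131/5 - (5)^2 = 6/5

6/5


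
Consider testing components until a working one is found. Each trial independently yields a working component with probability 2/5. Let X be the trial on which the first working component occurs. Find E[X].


For geometric (trials until first success), E[X] = 1/p = 1/(2/5) = 5/2

5/2
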